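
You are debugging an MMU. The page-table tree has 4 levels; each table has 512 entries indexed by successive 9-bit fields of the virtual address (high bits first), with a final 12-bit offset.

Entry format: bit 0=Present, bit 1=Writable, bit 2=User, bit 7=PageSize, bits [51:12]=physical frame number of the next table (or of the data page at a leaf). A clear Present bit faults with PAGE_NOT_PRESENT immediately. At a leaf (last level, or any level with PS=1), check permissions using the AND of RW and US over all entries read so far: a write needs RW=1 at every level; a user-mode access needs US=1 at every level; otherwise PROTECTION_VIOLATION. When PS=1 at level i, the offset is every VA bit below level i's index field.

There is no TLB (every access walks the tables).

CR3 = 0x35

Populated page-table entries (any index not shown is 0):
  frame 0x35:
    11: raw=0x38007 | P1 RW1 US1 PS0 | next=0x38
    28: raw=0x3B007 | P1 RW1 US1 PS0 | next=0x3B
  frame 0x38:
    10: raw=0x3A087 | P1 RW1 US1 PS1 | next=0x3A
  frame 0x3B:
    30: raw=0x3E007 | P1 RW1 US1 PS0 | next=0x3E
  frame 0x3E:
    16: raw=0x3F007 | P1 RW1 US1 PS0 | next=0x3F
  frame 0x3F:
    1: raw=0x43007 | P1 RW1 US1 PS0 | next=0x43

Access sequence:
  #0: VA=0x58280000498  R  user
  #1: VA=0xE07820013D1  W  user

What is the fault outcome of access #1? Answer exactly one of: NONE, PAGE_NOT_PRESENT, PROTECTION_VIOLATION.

Trace:
#0 VA=0x58280000498 (r,user):
  [0] read 0x35 idx=11: raw=0x38007 flags P=1 W=1 U=1 S=0
  [1] read 0x38 idx=10: raw=0x3A087 flags P=1 W=1 U=1 S=1
  → PA=0x3A498 (huge @L1)  (2 entries read)
#1 VA=0xE07820013D1 (w,user):
  [0] read 0x35 idx=28: raw=0x3B007 flags P=1 W=1 U=1 S=0
  [1] read 0x3B idx=30: raw=0x3E007 flags P=1 W=1 U=1 S=0
  [2] read 0x3E idx=16: raw=0x3F007 flags P=1 W=1 U=1 S=0
  [3] read 0x3F idx=1: raw=0x43007 flags P=1 W=1 U=1 S=0
  → PA=0x433D1  (4 entries read)

Access #1 fault: NONE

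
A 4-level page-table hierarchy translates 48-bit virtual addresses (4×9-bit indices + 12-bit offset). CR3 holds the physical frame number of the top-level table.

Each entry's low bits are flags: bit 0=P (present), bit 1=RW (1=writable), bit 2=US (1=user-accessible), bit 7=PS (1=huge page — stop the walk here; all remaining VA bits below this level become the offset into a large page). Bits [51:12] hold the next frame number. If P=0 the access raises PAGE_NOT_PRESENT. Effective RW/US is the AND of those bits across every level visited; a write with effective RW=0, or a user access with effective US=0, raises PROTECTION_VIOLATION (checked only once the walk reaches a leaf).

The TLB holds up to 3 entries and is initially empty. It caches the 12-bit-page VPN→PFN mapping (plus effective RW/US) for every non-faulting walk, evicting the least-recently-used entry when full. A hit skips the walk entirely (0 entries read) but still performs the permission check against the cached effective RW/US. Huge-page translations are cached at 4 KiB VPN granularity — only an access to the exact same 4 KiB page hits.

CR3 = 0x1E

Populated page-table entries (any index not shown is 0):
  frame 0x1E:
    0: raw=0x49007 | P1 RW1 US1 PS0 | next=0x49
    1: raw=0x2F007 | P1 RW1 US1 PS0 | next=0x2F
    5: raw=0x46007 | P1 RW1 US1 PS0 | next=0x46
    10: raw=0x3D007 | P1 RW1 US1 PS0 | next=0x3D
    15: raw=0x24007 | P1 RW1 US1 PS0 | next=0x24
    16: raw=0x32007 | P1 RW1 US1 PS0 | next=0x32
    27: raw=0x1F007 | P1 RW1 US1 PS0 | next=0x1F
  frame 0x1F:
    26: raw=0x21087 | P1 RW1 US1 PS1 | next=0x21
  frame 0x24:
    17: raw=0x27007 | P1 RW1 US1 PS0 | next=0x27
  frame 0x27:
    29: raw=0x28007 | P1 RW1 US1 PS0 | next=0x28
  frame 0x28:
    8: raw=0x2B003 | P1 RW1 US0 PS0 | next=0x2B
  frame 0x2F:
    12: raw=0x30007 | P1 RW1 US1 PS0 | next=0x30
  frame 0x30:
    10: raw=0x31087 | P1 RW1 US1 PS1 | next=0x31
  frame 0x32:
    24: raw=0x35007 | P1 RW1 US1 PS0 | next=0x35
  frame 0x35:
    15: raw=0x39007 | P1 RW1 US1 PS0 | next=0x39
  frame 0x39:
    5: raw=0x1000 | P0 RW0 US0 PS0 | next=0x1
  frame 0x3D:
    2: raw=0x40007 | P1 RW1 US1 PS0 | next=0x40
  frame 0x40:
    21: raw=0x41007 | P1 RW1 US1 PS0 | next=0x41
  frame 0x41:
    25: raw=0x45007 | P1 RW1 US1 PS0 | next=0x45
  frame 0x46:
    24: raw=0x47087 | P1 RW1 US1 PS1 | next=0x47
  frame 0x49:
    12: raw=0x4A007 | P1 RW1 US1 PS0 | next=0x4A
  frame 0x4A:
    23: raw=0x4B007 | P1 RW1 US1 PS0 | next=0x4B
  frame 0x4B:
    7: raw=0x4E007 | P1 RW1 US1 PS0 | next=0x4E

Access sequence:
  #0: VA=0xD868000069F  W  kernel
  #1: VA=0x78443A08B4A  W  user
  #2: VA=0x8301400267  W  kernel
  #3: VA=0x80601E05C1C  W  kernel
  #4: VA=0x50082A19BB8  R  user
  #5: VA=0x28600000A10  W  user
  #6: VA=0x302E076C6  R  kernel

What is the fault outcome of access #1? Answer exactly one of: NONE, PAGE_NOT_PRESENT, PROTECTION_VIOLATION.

Per-access translation:
#0 VA=0xD868000069F (w,kernel):
  lvl0: tbl 0x1E, slot 27 ⇒ 0x1F007 (P1/RW1/US1/PS0)
  lvl1: tbl 0x1F, slot 26 ⇒ 0x21087 (P1/RW1/US1/PS1)
  → PA=0x2169F (huge @L1)  (2 entries read)
#1 VA=0x78443A08B4A (w,user):
  lvl0: tbl 0x1E, slot 15 ⇒ 0x24007 (P1/RW1/US1/PS0)
  lvl1: tbl 0x24, slot 17 ⇒ 0x27007 (P1/RW1/US1/PS0)
  lvl2: tbl 0x27, slot 29 ⇒ 0x28007 (P1/RW1/US1/PS0)
  lvl3: tbl 0x28, slot 8 ⇒ 0x2B003 (P1/RW1/US0/PS0)
  ⇒ fault: PROTECTION_VIOLATION  — 4 lookups
#2 VA=0x8301400267 (w,kernel):
  lvl0: tbl 0x1E, slot 1 ⇒ 0x2F007 (P1/RW1/US1/PS0)
  lvl1: tbl 0x2F, slot 12 ⇒ 0x30007 (P1/RW1/US1/PS0)
  lvl2: tbl 0x30, slot 10 ⇒ 0x31087 (P1/RW1/US1/PS1)
  → PA=0x31267 (huge @L2)  (3 entries read)
#3 VA=0x80601E05C1C (w,kernel):
  lvl0: tbl 0x1E, slot 16 ⇒ 0x32007 (P1/RW1/US1/PS0)
  lvl1: tbl 0x32, slot 24 ⇒ 0x35007 (P1/RW1/US1/PS0)
  lvl2: tbl 0x35, slot 15 ⇒ 0x39007 (P1/RW1/US1/PS0)
  lvl3: tbl 0x39, slot 5 ⇒ 0x1000 (P0/RW0/US0/PS0)
  ⇒ fault: PAGE_NOT_PRESENT  — 4 lookups
#4 VA=0x50082A19BB8 (r,user):
  lvl0: tbl 0x1E, slot 10 ⇒ 0x3D007 (P1/RW1/US1/PS0)
  lvl1: tbl 0x3D, slot 2 ⇒ 0x40007 (P1/RW1/US1/PS0)
  lvl2: tbl 0x40, slot 21 ⇒ 0x41007 (P1/RW1/US1/PS0)
  lvl3: tbl 0x41, slot 25 ⇒ 0x45007 (P1/RW1/US1/PS0)
  → PA=0x45BB8  (4 entries read)
#5 VA=0x28600000A10 (w,user):
  lvl0: tbl 0x1E, slot 5 ⇒ 0x46007 (P1/RW1/US1/PS0)
  lvl1: tbl 0x46, slot 24 ⇒ 0x47087 (P1/RW1/US1/PS1)
  → PA=0x47A10 (huge @L1)  (2 entries read)
#6 VA=0x302E076C6 (r,kernel):
  lvl0: tbl 0x1E, slot 0 ⇒ 0x49007 (P1/RW1/US1/PS0)
  lvl1: tbl 0x49, slot 12 ⇒ 0x4A007 (P1/RW1/US1/PS0)
  lvl2: tbl 0x4A, slot 23 ⇒ 0x4B007 (P1/RW1/US1/PS0)
  lvl3: tbl 0x4B, slot 7 ⇒ 0x4E007 (P1/RW1/US1/PS0)
  → PA=0x4E6C6  (4 entries read)

Access #1 fault: PROTECTION_VIOLATION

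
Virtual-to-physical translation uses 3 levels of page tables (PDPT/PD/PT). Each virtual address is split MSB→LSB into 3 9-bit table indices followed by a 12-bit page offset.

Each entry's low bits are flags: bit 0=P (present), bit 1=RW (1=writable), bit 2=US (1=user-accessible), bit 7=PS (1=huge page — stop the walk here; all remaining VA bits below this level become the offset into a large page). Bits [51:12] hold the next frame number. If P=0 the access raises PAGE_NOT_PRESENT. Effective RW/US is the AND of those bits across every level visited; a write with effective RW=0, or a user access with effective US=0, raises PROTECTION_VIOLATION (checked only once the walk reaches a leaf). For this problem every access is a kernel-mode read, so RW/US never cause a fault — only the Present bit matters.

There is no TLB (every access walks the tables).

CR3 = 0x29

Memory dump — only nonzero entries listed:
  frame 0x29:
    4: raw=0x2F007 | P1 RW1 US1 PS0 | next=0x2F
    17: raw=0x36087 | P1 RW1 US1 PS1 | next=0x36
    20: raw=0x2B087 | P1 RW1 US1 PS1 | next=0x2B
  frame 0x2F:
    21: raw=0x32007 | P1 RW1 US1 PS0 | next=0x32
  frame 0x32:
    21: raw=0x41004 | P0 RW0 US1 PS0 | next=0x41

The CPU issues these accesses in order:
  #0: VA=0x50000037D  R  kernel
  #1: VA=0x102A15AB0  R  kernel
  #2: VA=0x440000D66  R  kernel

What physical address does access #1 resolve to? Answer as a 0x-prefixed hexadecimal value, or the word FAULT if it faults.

Trace:
#0 VA=0x50000037D (r,kernel):
  L0: frame=0x29 idx=20 entry=0x2B087 [P=1 RW=1 US=1 PS=1]
  → PA=0x2B37D (huge @L0)  (1 entries read)
#1 VA=0x102A15AB0 (r,kernel):
  L0: frame=0x29 idx=4 entry=0x2F007 [P=1 RW=1 US=1 PS=0]
  L1: frame=0x2F idx=21 entry=0x32007 [P=1 RW=1 US=1 PS=0]
  L2: frame=0x32 idx=21 entry=0x41004 [P=0 RW=0 US=1 PS=0]
  ⇒ fault: PAGE_NOT_PRESENT  — 3 lookups
#2 VA=0x440000D66 (r,kernel):
  L0: frame=0x29 idx=17 entry=0x36087 [P=1 RW=1 US=1 PS=1]
  → PA=0x36D66 (huge @L0)  (1 entries read)

Access #1 PA: FAULT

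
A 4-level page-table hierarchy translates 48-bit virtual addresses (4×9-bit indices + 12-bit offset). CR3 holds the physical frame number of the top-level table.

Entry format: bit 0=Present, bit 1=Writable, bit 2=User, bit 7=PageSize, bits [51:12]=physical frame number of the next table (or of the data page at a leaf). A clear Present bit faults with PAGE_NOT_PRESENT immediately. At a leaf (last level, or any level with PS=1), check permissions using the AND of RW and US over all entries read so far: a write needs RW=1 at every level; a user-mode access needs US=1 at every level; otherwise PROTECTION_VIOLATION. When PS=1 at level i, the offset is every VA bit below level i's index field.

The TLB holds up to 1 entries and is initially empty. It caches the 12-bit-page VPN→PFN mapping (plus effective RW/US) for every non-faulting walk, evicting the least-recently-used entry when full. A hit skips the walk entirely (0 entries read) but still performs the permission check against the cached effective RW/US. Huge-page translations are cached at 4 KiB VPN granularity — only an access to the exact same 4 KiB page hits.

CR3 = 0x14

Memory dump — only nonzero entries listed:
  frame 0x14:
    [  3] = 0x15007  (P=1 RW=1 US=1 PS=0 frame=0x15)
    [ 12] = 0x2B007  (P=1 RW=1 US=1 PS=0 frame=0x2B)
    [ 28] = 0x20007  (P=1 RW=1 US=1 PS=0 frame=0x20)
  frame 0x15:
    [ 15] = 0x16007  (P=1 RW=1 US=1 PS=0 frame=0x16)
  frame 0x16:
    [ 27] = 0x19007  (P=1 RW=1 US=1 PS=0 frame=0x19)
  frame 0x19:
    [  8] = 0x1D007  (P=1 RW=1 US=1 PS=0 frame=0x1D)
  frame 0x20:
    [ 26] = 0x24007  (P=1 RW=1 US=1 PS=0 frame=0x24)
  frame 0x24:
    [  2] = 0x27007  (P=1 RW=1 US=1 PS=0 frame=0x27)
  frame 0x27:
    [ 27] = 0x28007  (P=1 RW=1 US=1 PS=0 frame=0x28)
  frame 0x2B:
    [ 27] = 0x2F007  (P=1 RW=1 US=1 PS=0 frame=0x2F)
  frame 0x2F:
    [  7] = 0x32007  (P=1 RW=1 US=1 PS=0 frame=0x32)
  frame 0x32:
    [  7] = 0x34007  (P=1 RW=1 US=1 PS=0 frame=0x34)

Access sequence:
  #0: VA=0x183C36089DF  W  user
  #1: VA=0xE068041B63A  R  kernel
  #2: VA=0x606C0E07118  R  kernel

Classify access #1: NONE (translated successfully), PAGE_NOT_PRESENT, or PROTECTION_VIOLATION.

Per-access translation:
#0 VA=0x183C36089DF (w,user):
  [0] read 0x14 idx=3: raw=0x15007 flags P=1 W=1 U=1 S=0
  [1] read 0x15 idx=15: raw=0x16007 flags P=1 W=1 U=1 S=0
  [2] read 0x16 idx=27: raw=0x19007 flags P=1 W=1 U=1 S=0
  [3] read 0x19 idx=8: raw=0x1D007 flags P=1 W=1 U=1 S=0
  ⇒ phys 0x1D9DF  [4 reads]
#1 VA=0xE068041B63A (r,kernel):
  [0] read 0x14 idx=28: raw=0x20007 flags P=1 W=1 U=1 S=0
  [1] read 0x20 idx=26: raw=0x24007 flags P=1 W=1 U=1 S=0
  [2] read 0x24 idx=2: raw=0x27007 flags P=1 W=1 U=1 S=0
  [3] read 0x27 idx=27: raw=0x28007 flags P=1 W=1 U=1 S=0
  ⇒ phys 0x2863A  [4 reads]
#2 VA=0x606C0E07118 (r,kernel):
  [0] read 0x14 idx=12: raw=0x2B007 flags P=1 W=1 U=1 S=0
  [1] read 0x2B idx=27: raw=0x2F007 flags P=1 W=1 U=1 S=0
  [2] read 0x2F idx=7: raw=0x32007 flags P=1 W=1 U=1 S=0
  [3] read 0x32 idx=7: raw=0x34007 flags P=1 W=1 U=1 S=0
  ⇒ phys 0x34118  [4 reads]

Access #1 fault: NONE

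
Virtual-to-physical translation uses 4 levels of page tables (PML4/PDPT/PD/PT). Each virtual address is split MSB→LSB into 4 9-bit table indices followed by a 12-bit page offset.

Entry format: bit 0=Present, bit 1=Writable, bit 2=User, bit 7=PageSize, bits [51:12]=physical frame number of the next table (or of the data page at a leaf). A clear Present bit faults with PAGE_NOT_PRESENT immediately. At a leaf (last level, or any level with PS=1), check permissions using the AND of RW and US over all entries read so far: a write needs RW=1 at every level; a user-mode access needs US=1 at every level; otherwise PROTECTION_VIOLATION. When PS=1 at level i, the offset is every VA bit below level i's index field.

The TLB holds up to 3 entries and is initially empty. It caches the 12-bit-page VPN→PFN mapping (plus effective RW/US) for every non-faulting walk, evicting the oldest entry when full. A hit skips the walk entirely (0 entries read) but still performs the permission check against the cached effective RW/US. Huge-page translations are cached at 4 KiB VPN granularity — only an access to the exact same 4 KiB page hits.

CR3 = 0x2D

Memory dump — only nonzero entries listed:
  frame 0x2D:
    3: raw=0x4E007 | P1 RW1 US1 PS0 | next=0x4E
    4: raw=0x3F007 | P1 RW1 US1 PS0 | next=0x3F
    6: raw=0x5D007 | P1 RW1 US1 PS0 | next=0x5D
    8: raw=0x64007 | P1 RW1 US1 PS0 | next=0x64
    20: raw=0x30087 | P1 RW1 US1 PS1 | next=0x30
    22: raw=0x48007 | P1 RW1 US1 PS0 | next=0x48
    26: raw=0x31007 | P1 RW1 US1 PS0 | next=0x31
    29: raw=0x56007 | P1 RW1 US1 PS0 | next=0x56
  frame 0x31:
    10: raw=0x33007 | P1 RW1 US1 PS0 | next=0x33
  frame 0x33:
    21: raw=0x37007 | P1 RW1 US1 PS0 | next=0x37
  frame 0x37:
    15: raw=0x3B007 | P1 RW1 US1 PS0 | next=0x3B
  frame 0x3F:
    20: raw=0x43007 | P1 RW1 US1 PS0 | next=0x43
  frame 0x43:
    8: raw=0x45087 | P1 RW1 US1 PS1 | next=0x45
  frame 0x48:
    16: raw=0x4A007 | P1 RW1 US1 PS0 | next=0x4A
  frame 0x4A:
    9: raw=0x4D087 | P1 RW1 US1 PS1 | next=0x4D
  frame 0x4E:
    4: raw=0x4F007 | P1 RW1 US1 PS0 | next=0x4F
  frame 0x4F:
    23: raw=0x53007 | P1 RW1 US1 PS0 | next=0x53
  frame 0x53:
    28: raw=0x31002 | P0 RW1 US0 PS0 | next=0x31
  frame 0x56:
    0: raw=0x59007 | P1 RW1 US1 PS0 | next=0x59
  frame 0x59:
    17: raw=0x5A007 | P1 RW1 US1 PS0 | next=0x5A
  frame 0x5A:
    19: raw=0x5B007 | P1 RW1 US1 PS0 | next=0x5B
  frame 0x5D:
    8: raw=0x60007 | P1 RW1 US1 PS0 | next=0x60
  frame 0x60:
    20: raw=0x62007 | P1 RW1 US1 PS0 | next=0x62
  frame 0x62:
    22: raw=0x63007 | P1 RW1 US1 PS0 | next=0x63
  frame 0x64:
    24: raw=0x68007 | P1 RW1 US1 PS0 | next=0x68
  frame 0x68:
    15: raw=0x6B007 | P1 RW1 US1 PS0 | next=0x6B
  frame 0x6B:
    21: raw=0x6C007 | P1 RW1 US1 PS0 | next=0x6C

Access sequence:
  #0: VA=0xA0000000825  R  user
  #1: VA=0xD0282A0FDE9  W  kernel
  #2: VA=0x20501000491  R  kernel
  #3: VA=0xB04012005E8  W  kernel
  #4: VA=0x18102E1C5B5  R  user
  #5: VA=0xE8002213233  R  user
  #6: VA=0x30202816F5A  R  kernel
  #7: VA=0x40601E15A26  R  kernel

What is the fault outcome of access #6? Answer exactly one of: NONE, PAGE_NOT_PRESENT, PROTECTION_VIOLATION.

Trace:
#0 VA=0xA0000000825 (r,user):
  L0 @0x2D[20] → 0x30087  P=1,RW=1,US=1,PS=1
  → PA=0x30825 (huge @L0)  (1 entries read)
#1 VA=0xD0282A0FDE9 (w,kernel):
  L0 @0x2D[26] → 0x31007  P=1,RW=1,US=1,PS=0
  L1 @0x31[10] → 0x33007  P=1,RW=1,US=1,PS=0
  L2 @0x33[21] → 0x37007  P=1,RW=1,US=1,PS=0
  L3 @0x37[15] → 0x3B007  P=1,RW=1,US=1,PS=0
  → PA=0x3BDE9  (4 entries read)
#2 VA=0x20501000491 (r,kernel):
  L0 @0x2D[4] → 0x3F007  P=1,RW=1,US=1,PS=0
  L1 @0x3F[20] → 0x43007  P=1,RW=1,US=1,PS=0
  L2 @0x43[8] → 0x45087  P=1,RW=1,US=1,PS=1
  → PA=0x45491 (huge @L2)  (3 entries read)
#3 VA=0xB04012005E8 (w,kernel):
  L0 @0x2D[22] → 0x48007  P=1,RW=1,US=1,PS=0
  L1 @0x48[16] → 0x4A007  P=1,RW=1,US=1,PS=0
  L2 @0x4A[9] → 0x4D087  P=1,RW=1,US=1,PS=1
  → PA=0x4D5E8 (huge @L2)  (3 entries read)
#4 VA=0x18102E1C5B5 (r,user):
  L0 @0x2D[3] → 0x4E007  P=1,RW=1,US=1,PS=0
  L1 @0x4E[4] → 0x4F007  P=1,RW=1,US=1,PS=0
  L2 @0x4F[23] → 0x53007  P=1,RW=1,US=1,PS=0
  L3 @0x53[28] → 0x31002  P=0,RW=1,US=0,PS=0
  → PAGE_NOT_PRESENT  (4 entries read)
#5 VA=0xE8002213233 (r,user):
  L0 @0x2D[29] → 0x56007  P=1,RW=1,US=1,PS=0
  L1 @0x56[0] → 0x59007  P=1,RW=1,US=1,PS=0
  L2 @0x59[17] → 0x5A007  P=1,RW=1,US=1,PS=0
  L3 @0x5A[19] → 0x5B007  P=1,RW=1,US=1,PS=0
  → PA=0x5B233  (4 entries read)
#6 VA=0x30202816F5A (r,kernel):
  L0 @0x2D[6] → 0x5D007  P=1,RW=1,US=1,PS=0
  L1 @0x5D[8] → 0x60007  P=1,RW=1,US=1,PS=0
  L2 @0x60[20] → 0x62007  P=1,RW=1,US=1,PS=0
  L3 @0x62[22] → 0x63007  P=1,RW=1,US=1,PS=0
  → PA=0x63F5A  (4 entries read)
#7 VA=0x40601E15A26 (r,kernel):
  L0 @0x2D[8] → 0x64007  P=1,RW=1,US=1,PS=0
  L1 @0x64[24] → 0x68007  P=1,RW=1,US=1,PS=0
  L2 @0x68[15] → 0x6B007  P=1,RW=1,US=1,PS=0
  L3 @0x6B[21] → 0x6C007  P=1,RW=1,US=1,PS=0
  → PA=0x6CA26  (4 entries read)

Access #6 fault: NONE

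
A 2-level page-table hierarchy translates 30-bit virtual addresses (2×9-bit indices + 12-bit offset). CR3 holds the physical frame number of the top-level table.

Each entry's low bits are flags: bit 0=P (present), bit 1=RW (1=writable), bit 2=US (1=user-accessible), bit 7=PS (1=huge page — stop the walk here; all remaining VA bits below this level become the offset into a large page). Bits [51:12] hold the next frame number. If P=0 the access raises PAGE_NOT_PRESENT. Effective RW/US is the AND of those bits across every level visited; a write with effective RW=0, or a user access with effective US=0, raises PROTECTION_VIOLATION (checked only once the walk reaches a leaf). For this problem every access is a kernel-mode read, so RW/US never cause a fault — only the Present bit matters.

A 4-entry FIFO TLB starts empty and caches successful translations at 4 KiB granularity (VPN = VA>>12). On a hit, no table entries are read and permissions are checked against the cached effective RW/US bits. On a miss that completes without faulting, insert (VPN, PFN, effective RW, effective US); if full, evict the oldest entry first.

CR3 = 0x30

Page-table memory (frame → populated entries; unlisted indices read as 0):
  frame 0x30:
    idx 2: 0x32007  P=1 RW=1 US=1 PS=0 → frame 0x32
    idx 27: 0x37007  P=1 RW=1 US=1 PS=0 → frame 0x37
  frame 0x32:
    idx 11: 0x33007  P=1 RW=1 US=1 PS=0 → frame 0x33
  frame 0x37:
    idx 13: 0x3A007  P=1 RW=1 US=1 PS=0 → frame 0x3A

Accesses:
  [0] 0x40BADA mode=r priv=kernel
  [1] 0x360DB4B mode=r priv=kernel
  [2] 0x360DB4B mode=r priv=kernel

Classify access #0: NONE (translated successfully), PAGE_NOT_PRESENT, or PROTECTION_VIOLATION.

Per-access translation:
#0 VA=0x40BADA (r,kernel):
  [0] read 0x30 idx=2: raw=0x32007 flags P=1 W=1 U=1 S=0
  [1] read 0x32 idx=11: raw=0x33007 flags P=1 W=1 U=1 S=0
  ⇒ phys 0x33ADA  [2 reads]
#1 VA=0x360DB4B (r,kernel):
  [0] read 0x30 idx=27: raw=0x37007 flags P=1 W=1 U=1 S=0
  [1] read 0x37 idx=13: raw=0x3A007 flags P=1 W=1 U=1 S=0
  ⇒ phys 0x3AB4B  [2 reads]
#2 VA=0x360DB4B (r,kernel):
  TLB hit vpn=0x360D → PA=0x3AB4B

Access #0 fault: NONE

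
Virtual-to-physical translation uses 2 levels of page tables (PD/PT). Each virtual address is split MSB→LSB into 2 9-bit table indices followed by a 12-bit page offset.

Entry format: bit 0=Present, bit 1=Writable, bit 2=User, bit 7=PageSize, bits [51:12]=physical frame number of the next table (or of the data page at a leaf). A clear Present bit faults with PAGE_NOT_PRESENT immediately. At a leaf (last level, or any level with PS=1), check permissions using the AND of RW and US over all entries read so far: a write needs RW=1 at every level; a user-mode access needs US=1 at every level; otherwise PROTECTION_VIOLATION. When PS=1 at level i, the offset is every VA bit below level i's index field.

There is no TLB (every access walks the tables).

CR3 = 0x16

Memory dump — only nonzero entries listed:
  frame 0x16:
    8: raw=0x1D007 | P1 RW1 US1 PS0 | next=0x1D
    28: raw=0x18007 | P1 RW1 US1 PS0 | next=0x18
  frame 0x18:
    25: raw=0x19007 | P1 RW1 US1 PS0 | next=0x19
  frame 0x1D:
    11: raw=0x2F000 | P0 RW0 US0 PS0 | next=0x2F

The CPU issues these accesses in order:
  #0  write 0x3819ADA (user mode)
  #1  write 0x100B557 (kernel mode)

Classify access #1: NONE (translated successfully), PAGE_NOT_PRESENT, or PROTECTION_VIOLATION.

Per-access translation:
#0 VA=0x3819ADA (w,user):
  [0] read 0x16 idx=28: raw=0x18007 flags P=1 W=1 U=1 S=0
  [1] read 0x18 idx=25: raw=0x19007 flags P=1 W=1 U=1 S=0
  → PA=0x19ADA  (2 entries read)
#1 VA=0x100B557 (w,kernel):
  [0] read 0x16 idx=8: raw=0x1D007 flags P=1 W=1 U=1 S=0
  [1] read 0x1D idx=11: raw=0x2F000 flags P=0 W=0 U=0 S=0
  ✗ PAGE_NOT_PRESENT  [2 reads]

Access #1 fault: PAGE_NOT_PRESENT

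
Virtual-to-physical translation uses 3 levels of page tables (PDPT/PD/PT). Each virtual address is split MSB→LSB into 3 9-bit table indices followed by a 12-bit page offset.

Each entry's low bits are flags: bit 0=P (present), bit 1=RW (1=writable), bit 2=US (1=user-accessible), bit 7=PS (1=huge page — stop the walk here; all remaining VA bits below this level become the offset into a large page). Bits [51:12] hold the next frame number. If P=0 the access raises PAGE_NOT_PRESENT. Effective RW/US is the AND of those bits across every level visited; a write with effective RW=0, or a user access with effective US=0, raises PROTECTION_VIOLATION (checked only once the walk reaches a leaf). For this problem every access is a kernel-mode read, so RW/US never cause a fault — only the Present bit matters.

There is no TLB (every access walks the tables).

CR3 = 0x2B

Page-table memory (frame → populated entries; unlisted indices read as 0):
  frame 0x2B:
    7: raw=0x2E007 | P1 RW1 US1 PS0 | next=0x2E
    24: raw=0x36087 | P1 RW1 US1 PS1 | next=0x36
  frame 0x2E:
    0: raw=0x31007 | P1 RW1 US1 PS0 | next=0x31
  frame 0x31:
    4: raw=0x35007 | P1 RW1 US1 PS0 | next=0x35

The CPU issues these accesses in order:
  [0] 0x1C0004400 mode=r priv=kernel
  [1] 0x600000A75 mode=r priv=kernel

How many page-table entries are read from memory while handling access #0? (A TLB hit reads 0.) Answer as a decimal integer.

Per-access translation:
#0 VA=0x1C0004400 (r,kernel):
  L0 @0x2B[7] → 0x2E007  P=1,RW=1,US=1,PS=0
  L1 @0x2E[0] → 0x31007  P=1,RW=1,US=1,PS=0
  L2 @0x31[4] → 0x35007  P=1,RW=1,US=1,PS=0
  ⇒ phys 0x35400  [3 reads]
#1 VA=0x600000A75 (r,kernel):
  L0 @0x2B[24] → 0x36087  P=1,RW=1,US=1,PS=1
  ⇒ phys 0x36A75 (huge @L0)  [1 reads]

Entries read for #0: 3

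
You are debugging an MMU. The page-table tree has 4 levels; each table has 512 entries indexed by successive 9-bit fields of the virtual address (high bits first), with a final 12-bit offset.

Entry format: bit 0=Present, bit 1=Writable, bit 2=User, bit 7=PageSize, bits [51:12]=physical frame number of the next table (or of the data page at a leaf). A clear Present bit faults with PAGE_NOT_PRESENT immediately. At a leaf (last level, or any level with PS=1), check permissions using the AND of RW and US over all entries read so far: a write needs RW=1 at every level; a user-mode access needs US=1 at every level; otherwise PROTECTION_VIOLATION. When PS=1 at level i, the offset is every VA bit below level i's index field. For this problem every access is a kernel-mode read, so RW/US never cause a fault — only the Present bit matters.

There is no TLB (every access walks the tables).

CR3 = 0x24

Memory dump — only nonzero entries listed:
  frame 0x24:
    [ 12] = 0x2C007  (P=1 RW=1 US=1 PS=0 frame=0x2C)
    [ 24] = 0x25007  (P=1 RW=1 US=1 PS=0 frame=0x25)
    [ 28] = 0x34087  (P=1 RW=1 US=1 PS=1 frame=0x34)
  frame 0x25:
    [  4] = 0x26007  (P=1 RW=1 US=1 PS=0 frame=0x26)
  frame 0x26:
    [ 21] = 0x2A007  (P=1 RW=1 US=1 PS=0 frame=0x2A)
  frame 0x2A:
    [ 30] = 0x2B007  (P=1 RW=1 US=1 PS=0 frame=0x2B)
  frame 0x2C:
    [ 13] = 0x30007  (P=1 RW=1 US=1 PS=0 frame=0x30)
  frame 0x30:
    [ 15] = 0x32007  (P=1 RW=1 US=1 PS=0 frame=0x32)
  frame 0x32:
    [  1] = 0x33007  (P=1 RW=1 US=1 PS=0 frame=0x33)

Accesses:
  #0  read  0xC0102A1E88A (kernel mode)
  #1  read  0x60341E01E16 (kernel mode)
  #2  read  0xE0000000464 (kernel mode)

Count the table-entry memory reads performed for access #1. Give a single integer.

Walk each access:
#0 VA=0xC0102A1E88A (r,kernel):
  lvl0: tbl 0x24, slot 24 ⇒ 0x25007 (P1/RW1/US1/PS0)
  lvl1: tbl 0x25, slot 4 ⇒ 0x26007 (P1/RW1/US1/PS0)
  lvl2: tbl 0x26, slot 21 ⇒ 0x2A007 (P1/RW1/US1/PS0)
  lvl3: tbl 0x2A, slot 30 ⇒ 0x2B007 (P1/RW1/US1/PS0)
  ✓ 0x2B88A  — 4 lookups
#1 VA=0x60341E01E16 (r,kernel):
  lvl0: tbl 0x24, slot 12 ⇒ 0x2C007 (P1/RW1/US1/PS0)
  lvl1: tbl 0x2C, slot 13 ⇒ 0x30007 (P1/RW1/US1/PS0)
  lvl2: tbl 0x30, slot 15 ⇒ 0x32007 (P1/RW1/US1/PS0)
  lvl3: tbl 0x32, slot 1 ⇒ 0x33007 (P1/RW1/US1/PS0)
  ✓ 0x33E16  — 4 lookups
#2 VA=0xE0000000464 (r,kernel):
  lvl0: tbl 0x24, slot 28 ⇒ 0x34087 (P1/RW1/US1/PS1)
  ✓ 0x34464 (huge @L0)  — 1 lookups

Entries read for #1: 4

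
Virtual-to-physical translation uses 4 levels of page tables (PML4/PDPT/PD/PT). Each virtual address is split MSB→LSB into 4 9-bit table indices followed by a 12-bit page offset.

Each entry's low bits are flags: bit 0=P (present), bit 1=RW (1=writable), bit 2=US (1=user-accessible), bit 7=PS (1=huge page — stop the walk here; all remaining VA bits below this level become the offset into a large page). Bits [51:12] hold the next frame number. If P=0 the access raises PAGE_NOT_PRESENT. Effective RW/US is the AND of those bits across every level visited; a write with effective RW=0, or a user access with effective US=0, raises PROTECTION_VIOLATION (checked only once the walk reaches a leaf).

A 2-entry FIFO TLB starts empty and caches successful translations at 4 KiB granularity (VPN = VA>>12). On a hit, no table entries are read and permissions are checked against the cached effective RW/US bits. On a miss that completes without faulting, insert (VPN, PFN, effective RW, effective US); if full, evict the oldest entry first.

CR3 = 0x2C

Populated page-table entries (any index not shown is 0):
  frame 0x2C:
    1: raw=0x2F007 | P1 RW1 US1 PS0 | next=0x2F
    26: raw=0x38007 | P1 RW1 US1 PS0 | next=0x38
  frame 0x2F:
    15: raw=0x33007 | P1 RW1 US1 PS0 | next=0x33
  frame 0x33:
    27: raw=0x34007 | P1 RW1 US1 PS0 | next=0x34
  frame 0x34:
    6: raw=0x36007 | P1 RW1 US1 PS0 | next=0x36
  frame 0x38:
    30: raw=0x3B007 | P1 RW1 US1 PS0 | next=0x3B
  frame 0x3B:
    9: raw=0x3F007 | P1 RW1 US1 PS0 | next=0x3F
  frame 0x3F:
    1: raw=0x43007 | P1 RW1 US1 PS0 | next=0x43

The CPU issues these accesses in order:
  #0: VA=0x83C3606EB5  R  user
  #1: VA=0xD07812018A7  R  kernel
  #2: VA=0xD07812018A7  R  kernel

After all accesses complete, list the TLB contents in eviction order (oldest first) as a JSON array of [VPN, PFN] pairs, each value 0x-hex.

Trace:
#0 VA=0x83C3606EB5 (r,user):
  L0: frame=0x2C idx=1 entry=0x2F007 [P=1 RW=1 US=1 PS=0]
  L1: frame=0x2F idx=15 entry=0x33007 [P=1 RW=1 US=1 PS=0]
  L2: frame=0x33 idx=27 entry=0x34007 [P=1 RW=1 US=1 PS=0]
  L3: frame=0x34 idx=6 entry=0x36007 [P=1 RW=1 US=1 PS=0]
  ✓ 0x36EB5  — 4 lookups
#1 VA=0xD07812018A7 (r,kernel):
  L0: frame=0x2C idx=26 entry=0x38007 [P=1 RW=1 US=1 PS=0]
  L1: frame=0x38 idx=30 entry=0x3B007 [P=1 RW=1 US=1 PS=0]
  L2: frame=0x3B idx=9 entry=0x3F007 [P=1 RW=1 US=1 PS=0]
  L3: frame=0x3F idx=1 entry=0x43007 [P=1 RW=1 US=1 PS=0]
  ✓ 0x438A7  — 4 lookups
#2 VA=0xD07812018A7 (r,kernel):
  TLB hit vpn=0xD0781201 → PA=0x438A7

TLB: [["0x83C3606", "0x36"], ["0xD0781201", "0x43"]]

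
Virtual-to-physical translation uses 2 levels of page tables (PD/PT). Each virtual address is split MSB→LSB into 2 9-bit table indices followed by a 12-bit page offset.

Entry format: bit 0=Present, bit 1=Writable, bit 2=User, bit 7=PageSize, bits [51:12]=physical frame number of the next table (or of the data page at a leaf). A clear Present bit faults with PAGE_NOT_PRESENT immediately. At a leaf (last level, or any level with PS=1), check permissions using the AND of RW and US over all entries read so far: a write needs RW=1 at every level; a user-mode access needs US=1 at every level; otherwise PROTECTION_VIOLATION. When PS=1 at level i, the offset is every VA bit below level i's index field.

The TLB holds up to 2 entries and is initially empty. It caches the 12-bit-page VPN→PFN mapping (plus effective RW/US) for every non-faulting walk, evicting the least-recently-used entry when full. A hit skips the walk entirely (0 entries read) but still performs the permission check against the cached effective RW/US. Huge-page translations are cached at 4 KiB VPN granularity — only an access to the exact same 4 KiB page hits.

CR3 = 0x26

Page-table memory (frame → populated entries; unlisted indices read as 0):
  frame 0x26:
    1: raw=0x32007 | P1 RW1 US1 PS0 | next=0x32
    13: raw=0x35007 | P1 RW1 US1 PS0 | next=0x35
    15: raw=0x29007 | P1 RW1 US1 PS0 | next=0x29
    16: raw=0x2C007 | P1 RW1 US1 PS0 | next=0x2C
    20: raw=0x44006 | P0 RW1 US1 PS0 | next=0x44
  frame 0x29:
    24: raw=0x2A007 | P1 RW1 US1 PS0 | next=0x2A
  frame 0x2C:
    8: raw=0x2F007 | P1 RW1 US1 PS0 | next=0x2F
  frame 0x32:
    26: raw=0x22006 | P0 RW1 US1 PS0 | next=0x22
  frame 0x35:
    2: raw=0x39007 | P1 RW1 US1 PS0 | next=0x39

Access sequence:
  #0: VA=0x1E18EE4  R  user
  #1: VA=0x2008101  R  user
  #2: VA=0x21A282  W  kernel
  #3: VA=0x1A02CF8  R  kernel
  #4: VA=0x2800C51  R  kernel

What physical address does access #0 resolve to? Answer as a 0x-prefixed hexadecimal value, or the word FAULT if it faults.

Trace:
#0 VA=0x1E18EE4 (r,user):
  L0 @0x26[15] → 0x29007  P=1,RW=1,US=1,PS=0
  L1 @0x29[24] → 0x2A007  P=1,RW=1,US=1,PS=0
  → PA=0x2AEE4  (2 entries read)
#1 VA=0x2008101 (r,user):
  L0 @0x26[16] → 0x2C007  P=1,RW=1,US=1,PS=0
  L1 @0x2C[8] → 0x2F007  P=1,RW=1,US=1,PS=0
  → PA=0x2F101  (2 entries read)
#2 VA=0x21A282 (w,kernel):
  L0 @0x26[1] → 0x32007  P=1,RW=1,US=1,PS=0
  L1 @0x32[26] → 0x22006  P=0,RW=1,US=1,PS=0
  ⇒ fault: PAGE_NOT_PRESENT  — 2 lookups
#3 VA=0x1A02CF8 (r,kernel):
  L0 @0x26[13] → 0x35007  P=1,RW=1,US=1,PS=0
  L1 @0x35[2] → 0x39007  P=1,RW=1,US=1,PS=0
  → PA=0x39CF8  (2 entries read)
#4 VA=0x2800C51 (r,kernel):
  L0 @0x26[20] → 0x44006  P=0,RW=1,US=1,PS=0
  ⇒ fault: PAGE_NOT_PRESENT  — 1 lookups

Access #0 PA: 0x2AEE4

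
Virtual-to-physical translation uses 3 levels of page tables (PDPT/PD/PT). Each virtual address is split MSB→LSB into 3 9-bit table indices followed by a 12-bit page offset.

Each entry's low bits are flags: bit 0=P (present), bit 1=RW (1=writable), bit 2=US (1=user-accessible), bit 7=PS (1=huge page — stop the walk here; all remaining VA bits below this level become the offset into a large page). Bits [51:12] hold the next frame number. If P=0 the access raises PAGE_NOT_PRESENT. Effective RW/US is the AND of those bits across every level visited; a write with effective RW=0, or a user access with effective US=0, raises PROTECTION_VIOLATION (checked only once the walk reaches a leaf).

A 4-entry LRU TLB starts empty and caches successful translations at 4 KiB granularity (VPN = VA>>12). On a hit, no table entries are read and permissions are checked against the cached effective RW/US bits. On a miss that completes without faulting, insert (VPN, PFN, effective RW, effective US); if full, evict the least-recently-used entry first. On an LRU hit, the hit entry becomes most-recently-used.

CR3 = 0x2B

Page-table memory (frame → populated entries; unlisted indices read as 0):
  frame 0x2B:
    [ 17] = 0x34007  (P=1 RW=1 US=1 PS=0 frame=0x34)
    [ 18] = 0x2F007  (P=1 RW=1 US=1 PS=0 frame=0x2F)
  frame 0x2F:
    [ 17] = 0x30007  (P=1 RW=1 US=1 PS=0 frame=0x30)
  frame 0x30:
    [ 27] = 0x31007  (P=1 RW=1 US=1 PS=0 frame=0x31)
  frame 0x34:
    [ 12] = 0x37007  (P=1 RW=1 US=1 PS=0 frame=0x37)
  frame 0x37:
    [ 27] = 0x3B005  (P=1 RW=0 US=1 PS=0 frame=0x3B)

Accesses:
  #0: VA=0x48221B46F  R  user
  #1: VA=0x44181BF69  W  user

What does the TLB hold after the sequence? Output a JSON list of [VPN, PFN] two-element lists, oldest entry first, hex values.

Walk each access:
#0 VA=0x48221B46F (r,user):
  L0: frame=0x2B idx=18 entry=0x2F007 [P=1 RW=1 US=1 PS=0]
  L1: frame=0x2F idx=17 entry=0x30007 [P=1 RW=1 US=1 PS=0]
  L2: frame=0x30 idx=27 entry=0x31007 [P=1 RW=1 US=1 PS=0]
  ✓ 0x3146F  — 3 lookups
#1 VA=0x44181BF69 (w,user):
  L0: frame=0x2B idx=17 entry=0x34007 [P=1 RW=1 US=1 PS=0]
  L1: frame=0x34 idx=12 entry=0x37007 [P=1 RW=1 US=1 PS=0]
  L2: frame=0x37 idx=27 entry=0x3B005 [P=1 RW=0 US=1 PS=0]
  → PROTECTION_VIOLATION  (3 entries read)

TLB: [["0x48221B", "0x31"]]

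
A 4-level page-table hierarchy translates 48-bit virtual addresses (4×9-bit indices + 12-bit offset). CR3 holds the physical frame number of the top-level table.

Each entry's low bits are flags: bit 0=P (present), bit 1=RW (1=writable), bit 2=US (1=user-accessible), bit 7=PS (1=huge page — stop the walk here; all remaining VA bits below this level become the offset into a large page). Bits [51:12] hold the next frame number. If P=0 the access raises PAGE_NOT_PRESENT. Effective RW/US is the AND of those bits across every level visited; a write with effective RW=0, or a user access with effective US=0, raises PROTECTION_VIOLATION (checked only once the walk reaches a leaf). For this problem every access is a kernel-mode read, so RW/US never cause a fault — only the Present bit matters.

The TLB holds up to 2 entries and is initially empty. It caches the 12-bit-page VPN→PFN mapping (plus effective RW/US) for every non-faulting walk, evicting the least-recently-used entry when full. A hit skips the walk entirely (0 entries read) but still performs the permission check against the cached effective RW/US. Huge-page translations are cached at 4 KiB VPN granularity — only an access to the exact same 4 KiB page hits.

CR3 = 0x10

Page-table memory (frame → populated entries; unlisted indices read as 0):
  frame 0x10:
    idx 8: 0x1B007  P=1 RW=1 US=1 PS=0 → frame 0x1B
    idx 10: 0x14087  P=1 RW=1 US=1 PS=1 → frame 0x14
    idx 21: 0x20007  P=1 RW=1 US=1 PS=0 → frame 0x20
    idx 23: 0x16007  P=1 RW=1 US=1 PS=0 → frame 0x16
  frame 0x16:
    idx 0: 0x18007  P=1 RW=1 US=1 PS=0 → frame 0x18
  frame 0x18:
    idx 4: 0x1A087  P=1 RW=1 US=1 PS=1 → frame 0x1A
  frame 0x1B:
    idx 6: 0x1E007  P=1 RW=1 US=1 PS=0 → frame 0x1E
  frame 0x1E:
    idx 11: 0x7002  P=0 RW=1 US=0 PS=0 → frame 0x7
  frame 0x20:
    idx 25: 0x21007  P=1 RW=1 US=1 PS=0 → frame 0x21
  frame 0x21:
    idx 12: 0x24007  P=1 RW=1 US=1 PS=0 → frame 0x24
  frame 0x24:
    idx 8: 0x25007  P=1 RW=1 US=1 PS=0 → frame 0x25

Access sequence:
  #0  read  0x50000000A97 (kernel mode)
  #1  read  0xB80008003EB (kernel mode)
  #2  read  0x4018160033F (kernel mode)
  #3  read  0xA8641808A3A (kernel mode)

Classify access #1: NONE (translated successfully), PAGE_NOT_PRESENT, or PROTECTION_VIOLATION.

Trace:
#0 VA=0x50000000A97 (r,kernel):
  [0] read 0x10 idx=10: raw=0x14087 flags P=1 W=1 U=1 S=1
  → PA=0x14A97 (huge @L0)  (1 entries read)
#1 VA=0xB80008003EB (r,kernel):
  [0] read 0x10 idx=23: raw=0x16007 flags P=1 W=1 U=1 S=0
  [1] read 0x16 idx=0: raw=0x18007 flags P=1 W=1 U=1 S=0
  [2] read 0x18 idx=4: raw=0x1A087 flags P=1 W=1 U=1 S=1
  → PA=0x1A3EB (huge @L2)  (3 entries read)
#2 VA=0x4018160033F (r,kernel):
  [0] read 0x10 idx=8: raw=0x1B007 flags P=1 W=1 U=1 S=0
  [1] read 0x1B idx=6: raw=0x1E007 flags P=1 W=1 U=1 S=0
  [2] read 0x1E idx=11: raw=0x7002 flags P=0 W=1 U=0 S=0
  → PAGE_NOT_PRESENT  (3 entries read)
#3 VA=0xA8641808A3A (r,kernel):
  [0] read 0x10 idx=21: raw=0x20007 flags P=1 W=1 U=1 S=0
  [1] read 0x20 idx=25: raw=0x21007 flags P=1 W=1 U=1 S=0
  [2] read 0x21 idx=12: raw=0x24007 flags P=1 W=1 U=1 S=0
  [3] read 0x24 idx=8: raw=0x25007 flags P=1 W=1 U=1 S=0
  → PA=0x25A3A  (4 entries read)

Access #1 fault: NONE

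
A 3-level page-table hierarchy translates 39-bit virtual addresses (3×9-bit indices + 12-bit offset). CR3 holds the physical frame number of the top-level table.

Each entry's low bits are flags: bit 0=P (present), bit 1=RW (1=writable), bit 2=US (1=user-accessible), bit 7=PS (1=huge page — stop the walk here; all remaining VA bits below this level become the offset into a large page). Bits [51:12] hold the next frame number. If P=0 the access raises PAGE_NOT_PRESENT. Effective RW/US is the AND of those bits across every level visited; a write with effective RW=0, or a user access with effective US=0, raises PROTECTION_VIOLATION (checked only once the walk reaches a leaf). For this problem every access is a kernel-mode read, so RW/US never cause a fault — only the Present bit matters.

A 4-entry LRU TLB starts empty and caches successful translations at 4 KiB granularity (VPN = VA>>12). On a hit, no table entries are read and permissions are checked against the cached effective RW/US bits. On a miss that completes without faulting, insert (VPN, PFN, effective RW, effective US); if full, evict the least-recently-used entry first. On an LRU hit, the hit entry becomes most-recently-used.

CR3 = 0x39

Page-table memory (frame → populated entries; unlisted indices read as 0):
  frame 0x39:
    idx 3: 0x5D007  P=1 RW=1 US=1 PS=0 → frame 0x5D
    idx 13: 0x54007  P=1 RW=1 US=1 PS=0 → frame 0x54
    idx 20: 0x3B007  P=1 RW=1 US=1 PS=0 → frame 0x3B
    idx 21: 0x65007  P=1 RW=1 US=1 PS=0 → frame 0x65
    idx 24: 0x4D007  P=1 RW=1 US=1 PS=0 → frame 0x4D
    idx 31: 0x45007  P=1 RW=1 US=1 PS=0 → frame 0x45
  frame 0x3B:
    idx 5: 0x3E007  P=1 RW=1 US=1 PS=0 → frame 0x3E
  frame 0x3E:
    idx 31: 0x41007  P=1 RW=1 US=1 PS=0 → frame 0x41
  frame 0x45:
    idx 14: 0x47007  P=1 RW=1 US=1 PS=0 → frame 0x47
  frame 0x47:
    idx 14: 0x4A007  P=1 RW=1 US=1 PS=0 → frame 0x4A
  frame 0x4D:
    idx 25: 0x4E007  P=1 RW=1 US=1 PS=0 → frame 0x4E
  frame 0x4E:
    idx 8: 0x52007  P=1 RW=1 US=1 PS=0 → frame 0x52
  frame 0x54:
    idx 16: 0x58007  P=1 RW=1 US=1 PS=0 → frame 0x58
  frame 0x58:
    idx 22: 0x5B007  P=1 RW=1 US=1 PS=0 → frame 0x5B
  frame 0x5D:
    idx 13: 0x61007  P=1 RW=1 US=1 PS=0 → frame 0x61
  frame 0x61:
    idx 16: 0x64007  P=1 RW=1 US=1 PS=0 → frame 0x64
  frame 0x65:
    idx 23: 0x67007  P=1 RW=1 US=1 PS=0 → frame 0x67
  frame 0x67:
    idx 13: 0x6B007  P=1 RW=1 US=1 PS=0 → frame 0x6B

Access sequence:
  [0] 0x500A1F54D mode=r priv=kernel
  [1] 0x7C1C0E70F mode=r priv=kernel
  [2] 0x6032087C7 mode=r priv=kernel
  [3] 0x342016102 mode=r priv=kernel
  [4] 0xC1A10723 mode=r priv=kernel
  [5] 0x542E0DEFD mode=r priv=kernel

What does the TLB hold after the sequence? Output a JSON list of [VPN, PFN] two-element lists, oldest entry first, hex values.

Per-access translation:
#0 VA=0x500A1F54D (r,kernel):
  [0] read 0x39 idx=20: raw=0x3B007 flags P=1 W=1 U=1 S=0
  [1] read 0x3B idx=5: raw=0x3E007 flags P=1 W=1 U=1 S=0
  [2] read 0x3E idx=31: raw=0x41007 flags P=1 W=1 U=1 S=0
  ⇒ phys 0x4154D  [3 reads]
#1 VA=0x7C1C0E70F (r,kernel):
  [0] read 0x39 idx=31: raw=0x45007 flags P=1 W=1 U=1 S=0
  [1] read 0x45 idx=14: raw=0x47007 flags P=1 W=1 U=1 S=0
  [2] read 0x47 idx=14: raw=0x4A007 flags P=1 W=1 U=1 S=0
  ⇒ phys 0x4A70F  [3 reads]
#2 VA=0x6032087C7 (r,kernel):
  [0] read 0x39 idx=24: raw=0x4D007 flags P=1 W=1 U=1 S=0
  [1] read 0x4D idx=25: raw=0x4E007 flags P=1 W=1 U=1 S=0
  [2] read 0x4E idx=8: raw=0x52007 flags P=1 W=1 U=1 S=0
  ⇒ phys 0x527C7  [3 reads]
#3 VA=0x342016102 (r,kernel):
  [0] read 0x39 idx=13: raw=0x54007 flags P=1 W=1 U=1 S=0
  [1] read 0x54 idx=16: raw=0x58007 flags P=1 W=1 U=1 S=0
  [2] read 0x58 idx=22: raw=0x5B007 flags P=1 W=1 U=1 S=0
  ⇒ phys 0x5B102  [3 reads]
#4 VA=0xC1A10723 (r,kernel):
  [0] read 0x39 idx=3: raw=0x5D007 flags P=1 W=1 U=1 S=0
  [1] read 0x5D idx=13: raw=0x61007 flags P=1 W=1 U=1 S=0
  [2] read 0x61 idx=16: raw=0x64007 flags P=1 W=1 U=1 S=0
  ⇒ phys 0x64723  [3 reads]
#5 VA=0x542E0DEFD (r,kernel):
  [0] read 0x39 idx=21: raw=0x65007 flags P=1 W=1 U=1 S=0
  [1] read 0x65 idx=23: raw=0x67007 flags P=1 W=1 U=1 S=0
  [2] read 0x67 idx=13: raw=0x6B007 flags P=1 W=1 U=1 S=0
  ⇒ phys 0x6BEFD  [3 reads]

TLB: [["0x603208", "0x52"], ["0x342016", "0x5B"], ["0xC1A10", "0x64"], ["0x542E0D", "0x6B"]]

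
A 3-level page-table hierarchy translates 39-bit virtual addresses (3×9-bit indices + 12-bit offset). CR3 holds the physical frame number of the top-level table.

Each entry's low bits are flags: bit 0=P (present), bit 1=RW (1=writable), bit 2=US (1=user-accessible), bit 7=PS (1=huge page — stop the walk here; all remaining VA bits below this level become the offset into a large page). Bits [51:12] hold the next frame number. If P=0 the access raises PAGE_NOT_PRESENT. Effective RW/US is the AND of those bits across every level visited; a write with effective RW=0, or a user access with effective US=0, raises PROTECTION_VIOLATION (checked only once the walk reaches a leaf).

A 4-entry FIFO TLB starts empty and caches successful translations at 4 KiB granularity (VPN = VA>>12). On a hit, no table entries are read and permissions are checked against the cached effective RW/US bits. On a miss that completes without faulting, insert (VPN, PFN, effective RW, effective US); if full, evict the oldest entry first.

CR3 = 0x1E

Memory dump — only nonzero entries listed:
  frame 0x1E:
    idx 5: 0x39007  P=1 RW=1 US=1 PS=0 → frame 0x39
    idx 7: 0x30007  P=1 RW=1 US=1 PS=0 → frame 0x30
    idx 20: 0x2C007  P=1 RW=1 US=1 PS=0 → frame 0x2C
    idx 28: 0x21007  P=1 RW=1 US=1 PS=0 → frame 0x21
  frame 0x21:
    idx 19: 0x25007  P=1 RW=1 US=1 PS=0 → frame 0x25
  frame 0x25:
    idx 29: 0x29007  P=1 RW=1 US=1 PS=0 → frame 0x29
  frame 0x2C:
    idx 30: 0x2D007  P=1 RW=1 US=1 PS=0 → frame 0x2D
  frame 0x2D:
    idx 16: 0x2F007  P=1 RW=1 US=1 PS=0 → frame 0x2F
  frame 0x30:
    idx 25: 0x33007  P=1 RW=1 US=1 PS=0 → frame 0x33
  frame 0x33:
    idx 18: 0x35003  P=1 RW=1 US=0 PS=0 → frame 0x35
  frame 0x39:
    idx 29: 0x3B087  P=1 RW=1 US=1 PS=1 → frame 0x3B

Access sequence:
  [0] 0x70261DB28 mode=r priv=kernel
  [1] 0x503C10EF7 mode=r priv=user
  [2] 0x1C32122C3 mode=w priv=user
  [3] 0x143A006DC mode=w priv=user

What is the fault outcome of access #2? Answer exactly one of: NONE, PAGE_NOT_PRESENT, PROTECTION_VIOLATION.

Per-access translation:
#0 VA=0x70261DB28 (r,kernel):
  lvl0: tbl 0x1E, slot 28 ⇒ 0x21007 (P1/RW1/US1/PS0)
  lvl1: tbl 0x21, slot 19 ⇒ 0x25007 (P1/RW1/US1/PS0)
  lvl2: tbl 0x25, slot 29 ⇒ 0x29007 (P1/RW1/US1/PS0)
  → PA=0x29B28  (3 entries read)
#1 VA=0x503C10EF7 (r,user):
  lvl0: tbl 0x1E, slot 20 ⇒ 0x2C007 (P1/RW1/US1/PS0)
  lvl1: tbl 0x2C, slot 30 ⇒ 0x2D007 (P1/RW1/US1/PS0)
  lvl2: tbl 0x2D, slot 16 ⇒ 0x2F007 (P1/RW1/US1/PS0)
  → PA=0x2FEF7  (3 entries read)
#2 VA=0x1C32122C3 (w,user):
  lvl0: tbl 0x1E, slot 7 ⇒ 0x30007 (P1/RW1/US1/PS0)
  lvl1: tbl 0x30, slot 25 ⇒ 0x33007 (P1/RW1/US1/PS0)
  lvl2: tbl 0x33, slot 18 ⇒ 0x35003 (P1/RW1/US0/PS0)
  → PROTECTION_VIOLATION  (3 entries read)
#3 VA=0x143A006DC (w,user):
  lvl0: tbl 0x1E, slot 5 ⇒ 0x39007 (P1/RW1/US1/PS0)
  lvl1: tbl 0x39, slot 29 ⇒ 0x3B087 (P1/RW1/US1/PS1)
  → PA=0x3B6DC (huge @L1)  (2 entries read)

Access #2 fault: PROTECTION_VIOLATION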